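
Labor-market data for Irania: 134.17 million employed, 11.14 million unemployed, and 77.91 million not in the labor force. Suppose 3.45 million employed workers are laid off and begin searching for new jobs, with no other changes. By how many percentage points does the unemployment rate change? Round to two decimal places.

Initially, labor force = 134.17 + 11.14 = 145.31 million, so u = 11.14/145.31 = 7.67%.
After the change, employed falls and unemployed rises by 3.45; labor force unchanged → E = 130.72, U = 14.59, labor force = 145.31 million.
New unemployment rate = 14.59 / 145.31 = 10.04%.
Change = 10.04% − 7.67% = +2.37 percentage points.

The unemployment rate changes by +2.37 percentage points.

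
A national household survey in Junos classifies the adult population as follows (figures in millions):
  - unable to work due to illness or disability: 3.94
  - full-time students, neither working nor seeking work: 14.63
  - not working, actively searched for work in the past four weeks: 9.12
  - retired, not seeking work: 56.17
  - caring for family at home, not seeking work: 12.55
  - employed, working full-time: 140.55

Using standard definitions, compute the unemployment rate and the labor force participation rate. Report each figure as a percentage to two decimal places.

Employed = 140.55 million.
Unemployed = 9.12 million.
Labor force = 140.55 + 9.12 = 149.67 million.
Not in labor force = 3.94 + 14.63 + 56.17 + 12.55 = 87.29 million (those not working and not actively searching are outside the labor force).
Civilian working-age population = 149.67 + 87.29 = 236.96 million.
Unemployment rate = 9.12 / 149.67 = 6.09%.
Labor force participation rate = 149.67 / 236.96 = 63.16%.

Unemployment rate ≈ 6.09%; labor force participation rate ≈ 63.16%.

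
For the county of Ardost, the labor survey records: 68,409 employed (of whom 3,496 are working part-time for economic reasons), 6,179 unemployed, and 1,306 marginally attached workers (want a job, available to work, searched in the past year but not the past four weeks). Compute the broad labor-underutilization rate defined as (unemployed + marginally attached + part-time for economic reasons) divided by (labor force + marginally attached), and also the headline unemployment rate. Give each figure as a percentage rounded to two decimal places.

Labor force = 68,409 + 6,179 = 74,588.
Numerator = 6,179 + 1,306 + 3,496 = 10,981.
Denominator = 74,588 + 1,306 = 75,894.
Broad rate = 10,981 / 75,894 = 14.47%.
Headline unemployment rate = 6,179 / 74,588 = 8.28%.

Broad underutilization rate ≈ 14.47%; headline unemployment rate ≈ 8.28%.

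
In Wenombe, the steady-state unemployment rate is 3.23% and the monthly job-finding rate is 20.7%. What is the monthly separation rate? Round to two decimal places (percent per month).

Separation rate ≈ 0.69% per month.

From u* = s/(s+f): s = u·f/(1−u).
s = 0.0323 × 20.7 / (1 − 0.0323) = 0.6686 / 0.9677 ≈ 0.69% per month.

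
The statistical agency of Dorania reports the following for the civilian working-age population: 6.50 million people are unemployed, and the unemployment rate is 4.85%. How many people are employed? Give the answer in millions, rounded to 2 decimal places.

About 127.52 million are employed.

Labor force = U / u = 6.50 / 0.0485 ≈ 134.02 million.
Employed = labor force − unemployed = 134.02 − 6.50 = 127.52 million.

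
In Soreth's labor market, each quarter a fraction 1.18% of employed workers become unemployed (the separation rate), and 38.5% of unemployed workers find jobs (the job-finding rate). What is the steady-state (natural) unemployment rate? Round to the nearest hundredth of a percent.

Steady-state unemployment rate ≈ 2.97%.

At steady state the flows balance: s·E = f·U, so U/(E+U) = s/(s+f).
u* = 1.18 / (1.18 + 38.5) = 1.18 / 39.68 = 2.97%.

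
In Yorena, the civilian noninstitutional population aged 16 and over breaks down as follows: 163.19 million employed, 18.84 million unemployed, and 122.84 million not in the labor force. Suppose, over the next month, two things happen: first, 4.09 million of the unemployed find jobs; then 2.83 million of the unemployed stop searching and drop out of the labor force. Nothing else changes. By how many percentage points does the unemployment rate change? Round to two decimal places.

Initially, labor force = 163.19 + 18.84 = 182.03 million, so u = 18.84/182.03 = 10.35%.
After the first change, unemployed falls and employed rises by 4.09; labor force unchanged → E = 167.28, U = 14.75, labor force = 182.03 million.
After the second change, unemployed and labor force both fall by 2.83 → E = 167.28, U = 11.92, labor force = 179.20 million.
New unemployment rate = 11.92 / 179.20 = 6.65%.
Change = 6.65% − 10.35% = −3.70 percentage points.

The unemployment rate changes by −3.70 percentage points.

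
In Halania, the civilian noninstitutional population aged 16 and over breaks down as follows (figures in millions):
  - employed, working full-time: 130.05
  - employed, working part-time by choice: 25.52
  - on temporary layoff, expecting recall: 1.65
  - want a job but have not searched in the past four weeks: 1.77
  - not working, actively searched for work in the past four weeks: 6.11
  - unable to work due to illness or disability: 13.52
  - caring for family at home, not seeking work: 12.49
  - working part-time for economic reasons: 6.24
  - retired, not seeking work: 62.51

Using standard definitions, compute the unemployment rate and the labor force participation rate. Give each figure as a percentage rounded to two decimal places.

Unemployment rate ≈ 4.58%; labor force participation rate ≈ 65.25%.

Employed = 130.05 + 25.52 + 6.24 = 161.81 million (anyone who worked, including part-time for economic reasons, counts as employed).
Unemployed = 1.65 + 6.11 = 7.76 million (jobless and actively searching, or on temporary layoff).
Labor force = 161.81 + 7.76 = 169.57 million.
Not in labor force = 1.77 + 13.52 + 12.49 + 62.51 = 90.29 million (those not working and not actively searching are outside the labor force — including those who want a job but have given up searching).
Civilian working-age population = 169.57 + 90.29 = 259.86 million.
Unemployment rate = 7.76 / 169.57 = 4.58%.
Labor force participation rate = 169.57 / 259.86 = 65.25%.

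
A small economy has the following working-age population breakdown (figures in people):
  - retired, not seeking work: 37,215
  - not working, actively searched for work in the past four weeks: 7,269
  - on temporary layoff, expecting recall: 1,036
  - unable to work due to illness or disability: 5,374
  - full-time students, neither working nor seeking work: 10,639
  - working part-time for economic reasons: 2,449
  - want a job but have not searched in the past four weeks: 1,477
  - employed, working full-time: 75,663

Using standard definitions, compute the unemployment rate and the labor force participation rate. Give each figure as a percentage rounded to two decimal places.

Employed = 2,449 + 75,663 = 78,112 (anyone who worked, including part-time for economic reasons, counts as employed).
Unemployed = 7,269 + 1,036 = 8,305 (jobless and actively searching, or on temporary layoff).
Labor force = 78,112 + 8,305 = 86,417.
Not in labor force = 37,215 + 5,374 + 10,639 + 1,477 = 54,705 (those not working and not actively searching are outside the labor force — including those who want a job but have given up searching).
Civilian working-age population = 86,417 + 54,705 = 141,122.
Unemployment rate = 8,305 / 86,417 = 9.61%.
Labor force participation rate = 86,417 / 141,122 = 61.24%.

Unemployment rate ≈ 9.61%; labor force participation rate ≈ 61.24%.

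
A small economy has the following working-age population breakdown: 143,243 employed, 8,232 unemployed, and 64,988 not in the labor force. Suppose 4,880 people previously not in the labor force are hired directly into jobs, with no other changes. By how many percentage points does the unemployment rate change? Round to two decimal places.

Initially, labor force = 143,243 + 8,232 = 151,475, so u = 8,232/151,475 = 5.43%.
After the change, employed and labor force both rise by 4,880; unemployed unchanged → E = 148,123, U = 8,232, labor force = 156,355.
New unemployment rate = 8,232 / 156,355 = 5.26%.
Change = 5.26% − 5.43% = −0.17 percentage points.

The unemployment rate changes by −0.17 percentage points.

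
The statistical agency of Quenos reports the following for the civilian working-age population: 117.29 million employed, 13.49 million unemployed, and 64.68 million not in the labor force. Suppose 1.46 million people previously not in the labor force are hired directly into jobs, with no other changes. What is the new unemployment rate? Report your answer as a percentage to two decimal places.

Initially, labor force = 117.29 + 13.49 = 130.78 million, so u = 13.49/130.78 = 10.32%.
After the change, employed and labor force both rise by 1.46; unemployed unchanged → E = 118.75, U = 13.49, labor force = 132.24 million.
New unemployment rate = 13.49 / 132.24 = 10.20%.

New unemployment rate ≈ 10.20%.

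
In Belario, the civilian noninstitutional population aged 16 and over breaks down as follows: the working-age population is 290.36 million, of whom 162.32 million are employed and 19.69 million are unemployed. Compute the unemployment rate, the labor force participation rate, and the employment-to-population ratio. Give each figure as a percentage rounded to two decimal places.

Unemployment rate ≈ 10.82%; labor force participation rate ≈ 62.68%; employment-population ratio ≈ 55.90%.

Labor force = employed + unemployed = 162.32 + 19.69 = 182.01 million.
Unemployment rate = 19.69 / 182.01 = 10.82%.
Labor force participation rate = 182.01 / 290.36 = 62.68%.
Employment-population ratio = 162.32 / 290.36 = 55.90%.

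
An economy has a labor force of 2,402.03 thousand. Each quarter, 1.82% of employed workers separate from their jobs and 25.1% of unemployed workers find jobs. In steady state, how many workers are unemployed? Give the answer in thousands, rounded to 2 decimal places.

About 162.40 thousand are unemployed in steady state.

Steady-state unemployment rate u* = s/(s+f) = 1.82/(1.82+25.1) = 0.067608.
Unemployed = u* × labor force = 0.067608 × 2,402.03 ≈ 162.40 thousand.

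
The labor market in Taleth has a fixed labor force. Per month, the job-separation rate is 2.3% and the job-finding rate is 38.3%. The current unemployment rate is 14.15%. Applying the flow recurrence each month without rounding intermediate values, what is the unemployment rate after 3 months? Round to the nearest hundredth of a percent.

With a fixed labor force, u_{t+1} = u_t + s·(1−u_t) − f·u_t = u_t·(1−s−f) + s.
Here 1−s−f = 0.594 and s = 0.023.
u_1 = 0.141500 × 0.594 + 0.023 = 0.107051.
u_2 = 0.107051 × 0.594 + 0.023 = 0.086588.
u_3 = 0.086588 × 0.594 + 0.023 = 0.074433.

Unemployment rate after three months ≈ 7.44%.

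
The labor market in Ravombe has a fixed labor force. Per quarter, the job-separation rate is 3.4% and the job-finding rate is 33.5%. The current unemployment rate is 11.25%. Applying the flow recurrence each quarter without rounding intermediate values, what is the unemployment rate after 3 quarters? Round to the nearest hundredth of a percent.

Unemployment rate after three quarters ≈ 9.73%.

With a fixed labor force, u_{t+1} = u_t + s·(1−u_t) − f·u_t = u_t·(1−s−f) + s.
Here 1−s−f = 0.631 and s = 0.034.
u_1 = 0.112500 × 0.631 + 0.034 = 0.104988.
u_2 = 0.104988 × 0.631 + 0.034 = 0.100247.
u_3 = 0.100247 × 0.631 + 0.034 = 0.097256.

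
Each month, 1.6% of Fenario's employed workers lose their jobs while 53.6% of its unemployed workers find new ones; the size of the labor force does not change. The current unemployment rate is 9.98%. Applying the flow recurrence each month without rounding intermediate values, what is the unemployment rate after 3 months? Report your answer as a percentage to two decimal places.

With a fixed labor force, u_{t+1} = u_t + s·(1−u_t) − f·u_t = u_t·(1−s−f) + s.
Here 1−s−f = 0.448 and s = 0.016.
u_1 = 0.099800 × 0.448 + 0.016 = 0.060710.
u_2 = 0.060710 × 0.448 + 0.016 = 0.043198.
u_3 = 0.043198 × 0.448 + 0.016 = 0.035353.

Unemployment rate after three months ≈ 3.54%.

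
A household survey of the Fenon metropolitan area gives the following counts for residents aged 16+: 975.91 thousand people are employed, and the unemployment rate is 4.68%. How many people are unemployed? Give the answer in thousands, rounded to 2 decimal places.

About 47.92 thousand are unemployed.

Let U be the number unemployed. The labor force is E + U, and U/(E+U) = 0.0468.
So U = 0.0468 × 975.91 / (1 − 0.0468) = 45.6726 / 0.9532 ≈ 47.92 thousand.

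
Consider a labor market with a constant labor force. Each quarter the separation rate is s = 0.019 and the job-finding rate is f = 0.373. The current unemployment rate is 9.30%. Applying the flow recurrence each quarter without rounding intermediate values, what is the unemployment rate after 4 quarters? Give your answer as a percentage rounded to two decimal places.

With a fixed labor force, u_{t+1} = u_t + s·(1−u_t) − f·u_t = u_t·(1−s−f) + s.
Here 1−s−f = 0.608 and s = 0.019.
u_1 = 0.093000 × 0.608 + 0.019 = 0.075544.
u_2 = 0.075544 × 0.608 + 0.019 = 0.064931.
u_3 = 0.064931 × 0.608 + 0.019 = 0.058478.
u_4 = 0.058478 × 0.608 + 0.019 = 0.054555.

Unemployment rate after four quarters ≈ 5.46%.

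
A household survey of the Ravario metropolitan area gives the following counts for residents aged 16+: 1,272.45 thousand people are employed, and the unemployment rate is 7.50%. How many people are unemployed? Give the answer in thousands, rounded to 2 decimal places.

About 103.17 thousand are unemployed.

Let U be the number unemployed. The labor force is E + U, and U/(E+U) = 0.0750.
So U = 0.0750 × 1,272.45 / (1 − 0.0750) = 95.4338 / 0.9250 ≈ 103.17 thousand.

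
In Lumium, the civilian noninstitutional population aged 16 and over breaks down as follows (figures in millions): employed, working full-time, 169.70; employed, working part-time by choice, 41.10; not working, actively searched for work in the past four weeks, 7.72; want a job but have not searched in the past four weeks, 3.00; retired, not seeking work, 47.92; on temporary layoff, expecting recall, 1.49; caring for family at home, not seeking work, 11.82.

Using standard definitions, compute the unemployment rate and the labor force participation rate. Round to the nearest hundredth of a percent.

Employed = 169.70 + 41.10 = 210.80 million.
Unemployed = 7.72 + 1.49 = 9.21 million (jobless and actively searching, or on temporary layoff).
Labor force = 210.80 + 9.21 = 220.01 million.
Not in labor force = 3.00 + 47.92 + 11.82 = 62.74 million (those not working and not actively searching are outside the labor force — including those who want a job but have given up searching).
Civilian working-age population = 220.01 + 62.74 = 282.75 million.
Unemployment rate = 9.21 / 220.01 = 4.19%.
Labor force participation rate = 220.01 / 282.75 = 77.81%.

Unemployment rate ≈ 4.19%; labor force participation rate ≈ 77.81%.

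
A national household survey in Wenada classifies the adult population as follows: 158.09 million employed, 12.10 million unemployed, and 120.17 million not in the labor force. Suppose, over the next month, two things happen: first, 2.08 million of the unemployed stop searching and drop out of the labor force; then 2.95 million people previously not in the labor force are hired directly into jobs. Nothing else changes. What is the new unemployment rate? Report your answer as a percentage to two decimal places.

Initially, labor force = 158.09 + 12.10 = 170.19 million, so u = 12.10/170.19 = 7.11%.
After the first change, unemployed and labor force both fall by 2.08 → E = 158.09, U = 10.02, labor force = 168.11 million.
After the second change, employed and labor force both rise by 2.95; unemployed unchanged → E = 161.04, U = 10.02, labor force = 171.06 million.
New unemployment rate = 10.02 / 171.06 = 5.86%.

New unemployment rate ≈ 5.86%.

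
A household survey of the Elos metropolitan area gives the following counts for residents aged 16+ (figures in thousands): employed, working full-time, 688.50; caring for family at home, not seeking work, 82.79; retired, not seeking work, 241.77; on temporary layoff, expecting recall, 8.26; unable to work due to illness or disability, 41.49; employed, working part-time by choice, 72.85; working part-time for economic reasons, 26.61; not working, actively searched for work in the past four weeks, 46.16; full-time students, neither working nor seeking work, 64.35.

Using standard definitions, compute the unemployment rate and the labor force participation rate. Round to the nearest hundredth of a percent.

Employed = 688.50 + 72.85 + 26.61 = 787.96 thousand (anyone who worked, including part-time for economic reasons, counts as employed).
Unemployed = 8.26 + 46.16 = 54.42 thousand (jobless and actively searching, or on temporary layoff).
Labor force = 787.96 + 54.42 = 842.38 thousand.
Not in labor force = 82.79 + 241.77 + 41.49 + 64.35 = 430.40 thousand (those not working and not actively searching are outside the labor force).
Civilian working-age population = 842.38 + 430.40 = 1,272.78 thousand.
Unemployment rate = 54.42 / 842.38 = 6.46%.
Labor force participation rate = 842.38 / 1,272.78 = 66.18%.

Unemployment rate ≈ 6.46%; labor force participation rate ≈ 66.18%.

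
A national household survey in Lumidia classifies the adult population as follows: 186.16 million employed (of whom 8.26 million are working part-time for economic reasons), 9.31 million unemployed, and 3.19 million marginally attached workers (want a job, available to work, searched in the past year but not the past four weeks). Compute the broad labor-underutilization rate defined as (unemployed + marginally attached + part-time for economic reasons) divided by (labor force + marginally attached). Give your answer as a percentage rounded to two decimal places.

Broad underutilization rate ≈ 10.45%.

Labor force = 186.16 + 9.31 = 195.47 million.
Numerator = 9.31 + 3.19 + 8.26 = 20.76 million.
Denominator = 195.47 + 3.19 = 198.66 million.
Broad rate = 20.76 / 198.66 = 10.45%.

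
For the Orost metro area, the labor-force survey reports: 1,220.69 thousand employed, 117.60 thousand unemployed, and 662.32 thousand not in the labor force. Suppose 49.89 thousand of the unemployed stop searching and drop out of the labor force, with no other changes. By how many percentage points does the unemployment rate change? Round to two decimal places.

The unemployment rate changes by −3.53 percentage points.

Initially, labor force = 1,220.69 + 117.60 = 1,338.29 thousand, so u = 117.60/1,338.29 = 8.79%.
After the change, unemployed and labor force both fall by 49.89 → E = 1,220.69, U = 67.71, labor force = 1,288.40 thousand.
New unemployment rate = 67.71 / 1,288.40 = 5.26%.
Change = 5.26% − 8.79% = −3.53 percentage points.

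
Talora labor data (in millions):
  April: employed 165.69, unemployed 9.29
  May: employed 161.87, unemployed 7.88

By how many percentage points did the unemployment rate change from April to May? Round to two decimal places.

April: labor force = 165.69 + 9.29 = 174.98; u = 9.29/174.98 = 5.31%.
May: labor force = 161.87 + 7.88 = 169.75; u = 7.88/169.75 = 4.64%.
Change = 4.64% − 5.31% = −0.67 pp.

The unemployment rate changed by −0.67 percentage points.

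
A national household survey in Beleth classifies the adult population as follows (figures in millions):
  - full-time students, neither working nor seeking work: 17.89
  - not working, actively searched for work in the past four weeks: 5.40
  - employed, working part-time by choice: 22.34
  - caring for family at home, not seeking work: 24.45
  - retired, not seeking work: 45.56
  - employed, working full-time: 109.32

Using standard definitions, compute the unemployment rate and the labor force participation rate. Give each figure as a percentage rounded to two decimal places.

Unemployment rate ≈ 3.94%; labor force participation rate ≈ 60.93%.

Employed = 22.34 + 109.32 = 131.66 million.
Unemployed = 5.40 million.
Labor force = 131.66 + 5.40 = 137.06 million.
Not in labor force = 17.89 + 24.45 + 45.56 = 87.90 million (those not working and not actively searching are outside the labor force).
Civilian working-age population = 137.06 + 87.90 = 224.96 million.
Unemployment rate = 5.40 / 137.06 = 3.94%.
Labor force participation rate = 137.06 / 224.96 = 60.93%.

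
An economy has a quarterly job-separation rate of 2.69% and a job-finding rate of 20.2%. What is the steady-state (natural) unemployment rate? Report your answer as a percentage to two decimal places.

At steady state the flows balance: s·E = f·U, so U/(E+U) = s/(s+f).
u* = 2.69 / (2.69 + 20.2) = 2.69 / 22.89 = 11.75%.

Steady-state unemployment rate ≈ 11.75%.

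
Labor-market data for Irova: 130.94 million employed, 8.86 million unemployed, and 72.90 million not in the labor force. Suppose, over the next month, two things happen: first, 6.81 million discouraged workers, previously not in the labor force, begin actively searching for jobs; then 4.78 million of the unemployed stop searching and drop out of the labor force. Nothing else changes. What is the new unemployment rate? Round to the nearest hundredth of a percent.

New unemployment rate ≈ 7.68%.

Initially, labor force = 130.94 + 8.86 = 139.80 million, so u = 8.86/139.80 = 6.34%.
After the first change, unemployed and labor force both rise by 6.81 → E = 130.94, U = 15.67, labor force = 146.61 million.
After the second change, unemployed and labor force both fall by 4.78 → E = 130.94, U = 10.89, labor force = 141.83 million.
New unemployment rate = 10.89 / 141.83 = 7.68%.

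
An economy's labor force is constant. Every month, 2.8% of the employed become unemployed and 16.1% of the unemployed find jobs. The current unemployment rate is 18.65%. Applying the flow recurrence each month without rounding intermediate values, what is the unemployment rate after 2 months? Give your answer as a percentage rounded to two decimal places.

With a fixed labor force, u_{t+1} = u_t + s·(1−u_t) − f·u_t = u_t·(1−s−f) + s.
Here 1−s−f = 0.811 and s = 0.028.
u_1 = 0.186500 × 0.811 + 0.028 = 0.179252.
u_2 = 0.179252 × 0.811 + 0.028 = 0.173373.

Unemployment rate after two months ≈ 17.34%.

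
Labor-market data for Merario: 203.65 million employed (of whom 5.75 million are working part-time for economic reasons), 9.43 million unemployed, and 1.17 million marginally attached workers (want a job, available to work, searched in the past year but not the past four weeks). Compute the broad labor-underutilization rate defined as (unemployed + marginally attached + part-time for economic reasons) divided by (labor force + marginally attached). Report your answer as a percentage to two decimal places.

Broad underutilization rate ≈ 7.63%.

Labor force = 203.65 + 9.43 = 213.08 million.
Numerator = 9.43 + 1.17 + 5.75 = 16.35 million.
Denominator = 213.08 + 1.17 = 214.25 million.
Broad rate = 16.35 / 214.25 = 7.63%.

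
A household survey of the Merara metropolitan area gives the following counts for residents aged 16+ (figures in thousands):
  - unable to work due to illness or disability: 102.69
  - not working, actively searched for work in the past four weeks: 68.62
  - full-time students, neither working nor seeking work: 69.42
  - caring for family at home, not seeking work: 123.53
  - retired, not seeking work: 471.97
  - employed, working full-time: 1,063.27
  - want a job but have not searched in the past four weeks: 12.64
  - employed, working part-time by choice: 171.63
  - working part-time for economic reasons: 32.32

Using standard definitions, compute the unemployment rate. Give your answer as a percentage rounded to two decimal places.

Employed = 1,063.27 + 171.63 + 32.32 = 1,267.22 thousand (anyone who worked, including part-time for economic reasons, counts as employed).
Unemployed = 68.62 thousand.
Labor force = 1,267.22 + 68.62 = 1,335.84 thousand.
Unemployment rate = 68.62 / 1,335.84 = 5.14%.

Unemployment rate ≈ 5.14%.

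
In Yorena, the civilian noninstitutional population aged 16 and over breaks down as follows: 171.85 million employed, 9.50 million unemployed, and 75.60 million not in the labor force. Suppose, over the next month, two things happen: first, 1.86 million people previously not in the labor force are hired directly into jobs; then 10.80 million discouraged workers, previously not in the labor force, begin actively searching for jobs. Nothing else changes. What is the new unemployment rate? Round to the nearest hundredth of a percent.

Initially, labor force = 171.85 + 9.50 = 181.35 million, so u = 9.50/181.35 = 5.24%.
After the first change, employed and labor force both rise by 1.86; unemployed unchanged → E = 173.71, U = 9.50, labor force = 183.21 million.
After the second change, unemployed and labor force both rise by 10.80 → E = 173.71, U = 20.30, labor force = 194.01 million.
New unemployment rate = 20.30 / 194.01 = 10.46%.

New unemployment rate ≈ 10.46%.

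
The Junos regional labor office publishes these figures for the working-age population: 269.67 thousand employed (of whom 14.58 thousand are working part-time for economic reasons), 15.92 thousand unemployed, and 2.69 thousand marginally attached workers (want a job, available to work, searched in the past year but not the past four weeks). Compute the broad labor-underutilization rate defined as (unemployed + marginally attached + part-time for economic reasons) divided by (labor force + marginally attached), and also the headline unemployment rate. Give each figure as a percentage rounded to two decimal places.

Labor force = 269.67 + 15.92 = 285.59 thousand.
Numerator = 15.92 + 2.69 + 14.58 = 33.19 thousand.
Denominator = 285.59 + 2.69 = 288.28 thousand.
Broad rate = 33.19 / 288.28 = 11.51%.
Headline unemployment rate = 15.92 / 285.59 = 5.57%.

Broad underutilization rate ≈ 11.51%; headline unemployment rate ≈ 5.57%.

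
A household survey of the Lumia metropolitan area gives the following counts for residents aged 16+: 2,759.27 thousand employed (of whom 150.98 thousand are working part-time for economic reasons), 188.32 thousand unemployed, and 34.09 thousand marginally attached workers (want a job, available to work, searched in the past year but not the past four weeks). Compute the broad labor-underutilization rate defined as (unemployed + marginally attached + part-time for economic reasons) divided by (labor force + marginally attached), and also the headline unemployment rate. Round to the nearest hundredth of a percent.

Labor force = 2,759.27 + 188.32 = 2,947.59 thousand.
Numerator = 188.32 + 34.09 + 150.98 = 373.39 thousand.
Denominator = 2,947.59 + 34.09 = 2,981.68 thousand.
Broad rate = 373.39 / 2,981.68 = 12.52%.
Headline unemployment rate = 188.32 / 2,947.59 = 6.39%.

Broad underutilization rate ≈ 12.52%; headline unemployment rate ≈ 6.39%.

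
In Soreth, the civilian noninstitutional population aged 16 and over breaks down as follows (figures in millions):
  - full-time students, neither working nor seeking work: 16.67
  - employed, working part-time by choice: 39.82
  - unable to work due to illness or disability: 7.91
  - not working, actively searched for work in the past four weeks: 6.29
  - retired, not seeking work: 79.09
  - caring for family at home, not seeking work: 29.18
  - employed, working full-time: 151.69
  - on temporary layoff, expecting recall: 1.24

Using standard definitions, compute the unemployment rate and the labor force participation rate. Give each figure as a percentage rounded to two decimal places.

Employed = 39.82 + 151.69 = 191.51 million.
Unemployed = 6.29 + 1.24 = 7.53 million (jobless and actively searching, or on temporary layoff).
Labor force = 191.51 + 7.53 = 199.04 million.
Not in labor force = 16.67 + 7.91 + 79.09 + 29.18 = 132.85 million (those not working and not actively searching are outside the labor force).
Civilian working-age population = 199.04 + 132.85 = 331.89 million.
Unemployment rate = 7.53 / 199.04 = 3.78%.
Labor force participation rate = 199.04 / 331.89 = 59.97%.

Unemployment rate ≈ 3.78%; labor force participation rate ≈ 59.97%.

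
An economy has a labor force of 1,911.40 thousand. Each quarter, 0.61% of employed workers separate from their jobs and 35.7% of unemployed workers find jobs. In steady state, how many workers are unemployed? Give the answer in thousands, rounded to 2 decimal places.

About 32.11 thousand are unemployed in steady state.

Steady-state unemployment rate u* = s/(s+f) = 0.61/(0.61+35.7) = 0.016800.
Unemployed = u* × labor force = 0.016800 × 1,911.40 ≈ 32.11 thousand.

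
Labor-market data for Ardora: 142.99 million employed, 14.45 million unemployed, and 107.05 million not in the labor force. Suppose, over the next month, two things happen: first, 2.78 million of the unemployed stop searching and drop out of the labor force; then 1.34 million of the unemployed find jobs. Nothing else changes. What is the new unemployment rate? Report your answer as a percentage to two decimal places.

New unemployment rate ≈ 6.68%.

Initially, labor force = 142.99 + 14.45 = 157.44 million, so u = 14.45/157.44 = 9.18%.
After the first change, unemployed and labor force both fall by 2.78 → E = 142.99, U = 11.67, labor force = 154.66 million.
After the second change, unemployed falls and employed rises by 1.34; labor force unchanged → E = 144.33, U = 10.33, labor force = 154.66 million.
New unemployment rate = 10.33 / 154.66 = 6.68%.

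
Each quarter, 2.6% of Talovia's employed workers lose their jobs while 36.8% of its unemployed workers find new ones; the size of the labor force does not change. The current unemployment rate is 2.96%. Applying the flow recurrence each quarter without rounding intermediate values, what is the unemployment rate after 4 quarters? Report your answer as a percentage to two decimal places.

With a fixed labor force, u_{t+1} = u_t + s·(1−u_t) − f·u_t = u_t·(1−s−f) + s.
Here 1−s−f = 0.606 and s = 0.026.
u_1 = 0.029600 × 0.606 + 0.026 = 0.043938.
u_2 = 0.043938 × 0.606 + 0.026 = 0.052626.
u_3 = 0.052626 × 0.606 + 0.026 = 0.057891.
u_4 = 0.057891 × 0.606 + 0.026 = 0.061082.

Unemployment rate after four quarters ≈ 6.11%.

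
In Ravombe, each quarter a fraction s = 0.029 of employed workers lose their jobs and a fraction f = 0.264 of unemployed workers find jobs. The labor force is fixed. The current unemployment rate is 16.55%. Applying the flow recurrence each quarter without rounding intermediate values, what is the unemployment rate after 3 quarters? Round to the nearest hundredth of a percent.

With a fixed labor force, u_{t+1} = u_t + s·(1−u_t) − f·u_t = u_t·(1−s−f) + s.
Here 1−s−f = 0.707 and s = 0.029.
u_1 = 0.165500 × 0.707 + 0.029 = 0.146009.
u_2 = 0.146009 × 0.707 + 0.029 = 0.132228.
u_3 = 0.132228 × 0.707 + 0.029 = 0.122485.

Unemployment rate after three quarters ≈ 12.25%.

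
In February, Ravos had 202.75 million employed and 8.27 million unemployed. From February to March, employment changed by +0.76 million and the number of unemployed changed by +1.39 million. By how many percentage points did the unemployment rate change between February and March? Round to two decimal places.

The unemployment rate changed by +0.61 percentage points.

February: labor force = 202.75 + 8.27 = 211.02; u = 8.27/211.02 = 3.92%.
March: labor force = 203.51 + 9.66 = 213.17; u = 9.66/213.17 = 4.53%.
Change = 4.53% − 3.92% = +0.61 pp.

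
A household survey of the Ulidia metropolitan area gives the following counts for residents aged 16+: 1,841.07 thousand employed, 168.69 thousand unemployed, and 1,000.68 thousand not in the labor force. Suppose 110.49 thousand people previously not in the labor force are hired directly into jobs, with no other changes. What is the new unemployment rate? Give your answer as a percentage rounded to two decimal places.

New unemployment rate ≈ 7.96%.

Initially, labor force = 1,841.07 + 168.69 = 2,009.76 thousand, so u = 168.69/2,009.76 = 8.39%.
After the change, employed and labor force both rise by 110.49; unemployed unchanged → E = 1,951.56, U = 168.69, labor force = 2,120.25 thousand.
New unemployment rate = 168.69 / 2,120.25 = 7.96%.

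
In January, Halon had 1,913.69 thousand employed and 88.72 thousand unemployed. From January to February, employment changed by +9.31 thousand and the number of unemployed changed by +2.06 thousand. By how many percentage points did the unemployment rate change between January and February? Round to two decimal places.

The unemployment rate changed by +0.08 percentage points.

January: labor force = 1,913.69 + 88.72 = 2,002.41; u = 88.72/2,002.41 = 4.43%.
February: labor force = 1,923.00 + 90.78 = 2,013.78; u = 90.78/2,013.78 = 4.51%.
Change = 4.51% − 4.43% = +0.08 pp.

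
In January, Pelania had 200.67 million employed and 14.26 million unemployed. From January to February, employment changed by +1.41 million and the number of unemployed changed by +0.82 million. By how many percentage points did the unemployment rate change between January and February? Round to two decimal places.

The unemployment rate changed by +0.31 percentage points.

January: labor force = 200.67 + 14.26 = 214.93; u = 14.26/214.93 = 6.63%.
February: labor force = 202.08 + 15.08 = 217.16; u = 15.08/217.16 = 6.94%.
Change = 6.94% − 6.63% = +0.31 pp.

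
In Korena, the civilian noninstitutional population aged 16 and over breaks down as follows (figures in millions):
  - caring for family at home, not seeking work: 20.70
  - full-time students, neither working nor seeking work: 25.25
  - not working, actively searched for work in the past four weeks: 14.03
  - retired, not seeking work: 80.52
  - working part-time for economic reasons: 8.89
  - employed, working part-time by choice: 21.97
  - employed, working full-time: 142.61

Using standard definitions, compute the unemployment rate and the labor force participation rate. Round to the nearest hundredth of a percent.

Employed = 8.89 + 21.97 + 142.61 = 173.47 million (anyone who worked, including part-time for economic reasons, counts as employed).
Unemployed = 14.03 million.
Labor force = 173.47 + 14.03 = 187.50 million.
Not in labor force = 20.70 + 25.25 + 80.52 = 126.47 million (those not working and not actively searching are outside the labor force).
Civilian working-age population = 187.50 + 126.47 = 313.97 million.
Unemployment rate = 14.03 / 187.50 = 7.48%.
Labor force participation rate = 187.50 / 313.97 = 59.72%.

Unemployment rate ≈ 7.48%; labor force participation rate ≈ 59.72%.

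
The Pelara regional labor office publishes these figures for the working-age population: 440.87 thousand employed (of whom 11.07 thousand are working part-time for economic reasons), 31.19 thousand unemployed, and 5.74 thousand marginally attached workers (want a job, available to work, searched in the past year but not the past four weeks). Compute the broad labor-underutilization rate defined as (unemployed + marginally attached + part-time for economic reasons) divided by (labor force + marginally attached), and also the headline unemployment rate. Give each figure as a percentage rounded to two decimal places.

Broad underutilization rate ≈ 10.05%; headline unemployment rate ≈ 6.61%.

Labor force = 440.87 + 31.19 = 472.06 thousand.
Numerator = 31.19 + 5.74 + 11.07 = 48.00 thousand.
Denominator = 472.06 + 5.74 = 477.80 thousand.
Broad rate = 48.00 / 477.80 = 10.05%.
Headline unemployment rate = 31.19 / 472.06 = 6.61%.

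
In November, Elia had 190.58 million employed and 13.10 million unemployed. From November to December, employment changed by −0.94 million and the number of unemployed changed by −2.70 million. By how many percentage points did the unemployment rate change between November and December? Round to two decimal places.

November: labor force = 190.58 + 13.10 = 203.68; u = 13.10/203.68 = 6.43%.
December: labor force = 189.64 + 10.40 = 200.04; u = 10.40/200.04 = 5.20%.
Change = 5.20% − 6.43% = −1.23 pp.

The unemployment rate changed by −1.23 percentage points.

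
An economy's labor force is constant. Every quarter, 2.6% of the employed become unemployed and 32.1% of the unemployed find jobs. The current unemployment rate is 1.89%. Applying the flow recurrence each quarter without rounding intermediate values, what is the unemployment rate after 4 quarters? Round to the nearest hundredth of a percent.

Unemployment rate after four quarters ≈ 6.47%.

With a fixed labor force, u_{t+1} = u_t + s·(1−u_t) − f·u_t = u_t·(1−s−f) + s.
Here 1−s−f = 0.653 and s = 0.026.
u_1 = 0.018900 × 0.653 + 0.026 = 0.038342.
u_2 = 0.038342 × 0.653 + 0.026 = 0.051037.
u_3 = 0.051037 × 0.653 + 0.026 = 0.059327.
u_4 = 0.059327 × 0.653 + 0.026 = 0.064741.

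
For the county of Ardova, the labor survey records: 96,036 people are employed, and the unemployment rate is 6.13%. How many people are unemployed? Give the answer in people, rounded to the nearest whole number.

About 6,271 are unemployed.

Let U be the number unemployed. The labor force is E + U, and U/(E+U) = 0.0613.
So U = 0.0613 × 96,036 / (1 − 0.0613) = 5887.01 / 0.9387 ≈ 6,271.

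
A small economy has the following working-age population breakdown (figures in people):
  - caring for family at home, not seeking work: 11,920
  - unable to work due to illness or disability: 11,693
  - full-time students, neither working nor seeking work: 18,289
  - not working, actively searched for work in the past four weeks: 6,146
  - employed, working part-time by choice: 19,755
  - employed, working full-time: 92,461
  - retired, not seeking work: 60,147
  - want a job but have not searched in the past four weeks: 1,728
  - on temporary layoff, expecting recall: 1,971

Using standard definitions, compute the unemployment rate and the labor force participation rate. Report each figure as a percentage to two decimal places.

Unemployment rate ≈ 6.75%; labor force participation rate ≈ 53.69%.

Employed = 19,755 + 92,461 = 112,216.
Unemployed = 6,146 + 1,971 = 8,117 (jobless and actively searching, or on temporary layoff).
Labor force = 112,216 + 8,117 = 120,333.
Not in labor force = 11,920 + 11,693 + 18,289 + 60,147 + 1,728 = 103,777 (those not working and not actively searching are outside the labor force — including those who want a job but have given up searching).
Civilian working-age population = 120,333 + 103,777 = 224,110.
Unemployment rate = 8,117 / 120,333 = 6.75%.
Labor force participation rate = 120,333 / 224,110 = 53.69%.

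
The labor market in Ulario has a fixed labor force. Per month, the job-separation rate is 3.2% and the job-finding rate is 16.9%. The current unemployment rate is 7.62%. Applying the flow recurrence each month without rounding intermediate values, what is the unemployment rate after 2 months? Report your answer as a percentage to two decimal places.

Unemployment rate after two months ≈ 10.62%.

With a fixed labor force, u_{t+1} = u_t + s·(1−u_t) − f·u_t = u_t·(1−s−f) + s.
Here 1−s−f = 0.799 and s = 0.032.
u_1 = 0.076200 × 0.799 + 0.032 = 0.092884.
u_2 = 0.092884 × 0.799 + 0.032 = 0.106214.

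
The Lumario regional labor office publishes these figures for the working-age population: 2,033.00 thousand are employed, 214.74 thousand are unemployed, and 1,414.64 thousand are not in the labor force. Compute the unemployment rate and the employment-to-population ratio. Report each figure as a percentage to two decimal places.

Labor force = employed + unemployed = 2,033.00 + 214.74 = 2,247.74 thousand.
Working-age population = 2,247.74 + 1,414.64 = 3,662.38 thousand.
Unemployment rate = 214.74 / 2,247.74 = 9.55%.
Employment-population ratio = 2,033.00 / 3,662.38 = 55.51%.

Unemployment rate ≈ 9.55%; employment-population ratio ≈ 55.51%.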